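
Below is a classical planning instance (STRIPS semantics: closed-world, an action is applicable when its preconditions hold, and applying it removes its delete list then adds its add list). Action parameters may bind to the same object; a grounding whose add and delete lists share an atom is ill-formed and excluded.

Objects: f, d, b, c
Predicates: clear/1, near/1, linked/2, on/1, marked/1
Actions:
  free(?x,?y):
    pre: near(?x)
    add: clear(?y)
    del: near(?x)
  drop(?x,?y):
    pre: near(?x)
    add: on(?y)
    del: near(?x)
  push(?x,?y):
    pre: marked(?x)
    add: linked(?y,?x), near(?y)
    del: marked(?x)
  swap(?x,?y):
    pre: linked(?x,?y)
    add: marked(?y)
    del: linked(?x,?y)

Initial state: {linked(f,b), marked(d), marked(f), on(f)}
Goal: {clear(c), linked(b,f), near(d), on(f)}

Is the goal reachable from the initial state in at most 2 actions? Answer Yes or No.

1. push(f,b)  →  {linked(b,f), linked(f,b), marked(d), near(b), on(f)}
2. free(b,c)  →  {clear(c), linked(b,f), linked(f,b), marked(d), on(f)}
3. push(d,d)  →  {clear(c), linked(b,f), linked(d,d), linked(f,b), near(d), on(f)}
optimal plan length = 3; 3 > 2

No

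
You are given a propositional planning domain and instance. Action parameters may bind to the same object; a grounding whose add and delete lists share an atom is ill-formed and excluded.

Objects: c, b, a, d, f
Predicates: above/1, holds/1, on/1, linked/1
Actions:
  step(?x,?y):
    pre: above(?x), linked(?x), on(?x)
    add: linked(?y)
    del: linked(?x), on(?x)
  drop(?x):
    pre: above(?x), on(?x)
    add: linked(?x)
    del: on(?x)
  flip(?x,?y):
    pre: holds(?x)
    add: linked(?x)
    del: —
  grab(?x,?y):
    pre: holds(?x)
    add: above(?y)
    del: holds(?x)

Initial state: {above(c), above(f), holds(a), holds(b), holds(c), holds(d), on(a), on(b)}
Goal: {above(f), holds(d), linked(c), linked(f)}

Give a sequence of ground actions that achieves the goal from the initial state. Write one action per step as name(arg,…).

1. flip(c,c)  →  {above(c), above(f), holds(a), holds(b), holds(c), holds(d), linked(c), on(a), on(b)}
2. flip(b,c)  →  {above(c), above(f), holds(a), holds(b), holds(c), holds(d), linked(b), linked(c), on(a), on(b)}
3. grab(c,b)  →  {above(b), above(c), above(f), holds(a), holds(b), holds(d), linked(b), linked(c), on(a), on(b)}
4. step(b,f)  →  {above(b), above(c), above(f), holds(a), holds(b), holds(d), linked(c), linked(f), on(a)}

flip(c,c); flip(b,c); grab(c,b); step(b,f)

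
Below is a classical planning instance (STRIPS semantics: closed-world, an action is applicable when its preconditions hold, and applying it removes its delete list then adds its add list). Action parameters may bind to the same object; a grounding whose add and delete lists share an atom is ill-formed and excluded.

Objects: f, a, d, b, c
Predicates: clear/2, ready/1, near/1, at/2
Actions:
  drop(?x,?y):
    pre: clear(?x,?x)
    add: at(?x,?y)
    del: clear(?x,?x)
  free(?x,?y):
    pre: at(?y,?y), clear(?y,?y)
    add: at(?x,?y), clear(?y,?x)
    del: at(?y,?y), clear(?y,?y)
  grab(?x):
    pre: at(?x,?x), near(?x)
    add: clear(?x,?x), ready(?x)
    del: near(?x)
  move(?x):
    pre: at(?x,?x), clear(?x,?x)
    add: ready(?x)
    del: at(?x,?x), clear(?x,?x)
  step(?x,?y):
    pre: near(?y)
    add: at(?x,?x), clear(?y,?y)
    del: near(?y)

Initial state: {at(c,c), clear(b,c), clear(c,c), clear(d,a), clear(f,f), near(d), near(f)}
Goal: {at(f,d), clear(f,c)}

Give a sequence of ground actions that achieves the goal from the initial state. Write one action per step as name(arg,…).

1. drop(f,d)  →  {at(c,c), at(f,d), clear(b,c), clear(c,c), clear(d,a), near(d), near(f)}
2. step(f,f)  →  {at(c,c), at(f,d), at(f,f), clear(b,c), clear(c,c), clear(d,a), clear(f,f), near(d)}
3. free(c,f)  →  {at(c,c), at(c,f), at(f,d), clear(b,c), clear(c,c), clear(d,a), clear(f,c), near(d)}

drop(f,d); step(f,f); free(c,f)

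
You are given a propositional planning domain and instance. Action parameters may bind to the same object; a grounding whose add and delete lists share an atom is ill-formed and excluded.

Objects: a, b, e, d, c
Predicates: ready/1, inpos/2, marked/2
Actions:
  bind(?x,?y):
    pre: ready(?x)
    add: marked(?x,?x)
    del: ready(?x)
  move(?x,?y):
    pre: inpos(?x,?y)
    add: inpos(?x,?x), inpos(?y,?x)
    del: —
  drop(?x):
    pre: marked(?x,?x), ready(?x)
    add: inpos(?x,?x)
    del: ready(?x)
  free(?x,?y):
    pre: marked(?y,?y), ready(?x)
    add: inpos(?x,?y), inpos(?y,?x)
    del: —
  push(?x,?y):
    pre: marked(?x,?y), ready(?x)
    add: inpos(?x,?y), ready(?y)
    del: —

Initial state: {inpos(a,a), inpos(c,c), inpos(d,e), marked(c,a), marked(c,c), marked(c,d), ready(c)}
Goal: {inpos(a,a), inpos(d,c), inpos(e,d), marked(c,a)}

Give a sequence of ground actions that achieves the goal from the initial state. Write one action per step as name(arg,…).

move(d,e); push(c,d); move(c,d)

1. move(d,e)  →  {inpos(a,a), inpos(c,c), inpos(d,d), inpos(d,e), inpos(e,d), marked(c,a), marked(c,c), marked(c,d), ready(c)}
2. push(c,d)  →  {inpos(a,a), inpos(c,c), inpos(c,d), inpos(d,d), inpos(d,e), inpos(e,d), marked(c,a), marked(c,c), marked(c,d), ready(c), ready(d)}
3. move(c,d)  →  {inpos(a,a), inpos(c,c), inpos(c,d), inpos(d,c), inpos(d,d), inpos(d,e), inpos(e,d), marked(c,a), marked(c,c), marked(c,d), ready(c), ready(d)}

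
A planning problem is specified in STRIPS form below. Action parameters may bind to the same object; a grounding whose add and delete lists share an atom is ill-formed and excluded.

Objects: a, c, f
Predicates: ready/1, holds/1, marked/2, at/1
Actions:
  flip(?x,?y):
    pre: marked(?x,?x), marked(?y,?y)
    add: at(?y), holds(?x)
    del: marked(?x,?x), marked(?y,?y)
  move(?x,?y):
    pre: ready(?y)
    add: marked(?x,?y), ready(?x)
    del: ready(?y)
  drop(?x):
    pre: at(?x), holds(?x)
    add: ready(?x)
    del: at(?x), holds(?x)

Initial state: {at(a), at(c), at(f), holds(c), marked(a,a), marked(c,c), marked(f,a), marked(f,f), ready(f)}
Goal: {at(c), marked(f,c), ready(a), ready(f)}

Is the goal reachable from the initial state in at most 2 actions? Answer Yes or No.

1. flip(a,a)  →  {at(a), at(c), at(f), holds(a), holds(c), marked(c,c), marked(f,a), marked(f,f), ready(f)}
2. move(c,f)  →  {at(a), at(c), at(f), holds(a), holds(c), marked(c,c), marked(c,f), marked(f,a), marked(f,f), ready(c)}
3. move(f,c)  →  {at(a), at(c), at(f), holds(a), holds(c), marked(c,c), marked(c,f), marked(f,a), marked(f,c), marked(f,f), ready(f)}
4. drop(a)  →  {at(c), at(f), holds(c), marked(c,c), marked(c,f), marked(f,a), marked(f,c), marked(f,f), ready(a), ready(f)}
optimal plan length = 4; 4 > 2

No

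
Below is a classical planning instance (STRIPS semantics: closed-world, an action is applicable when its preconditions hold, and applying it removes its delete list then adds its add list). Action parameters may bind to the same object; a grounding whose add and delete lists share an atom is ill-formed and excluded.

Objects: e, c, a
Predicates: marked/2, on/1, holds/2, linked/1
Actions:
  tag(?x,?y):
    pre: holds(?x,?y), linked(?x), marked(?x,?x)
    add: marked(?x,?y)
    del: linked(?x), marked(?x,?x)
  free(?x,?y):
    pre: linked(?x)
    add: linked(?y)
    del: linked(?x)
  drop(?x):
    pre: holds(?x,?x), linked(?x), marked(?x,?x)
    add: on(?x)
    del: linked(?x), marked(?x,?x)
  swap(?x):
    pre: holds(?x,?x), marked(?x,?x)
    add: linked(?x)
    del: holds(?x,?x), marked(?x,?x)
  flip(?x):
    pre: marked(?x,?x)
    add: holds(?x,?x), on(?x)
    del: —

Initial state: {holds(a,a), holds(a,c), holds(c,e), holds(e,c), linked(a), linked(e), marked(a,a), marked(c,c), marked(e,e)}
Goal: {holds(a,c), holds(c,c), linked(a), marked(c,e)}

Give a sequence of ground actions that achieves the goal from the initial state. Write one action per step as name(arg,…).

1. free(e,c)  →  {holds(a,a), holds(a,c), holds(c,e), holds(e,c), linked(a), linked(c), marked(a,a), marked(c,c), marked(e,e)}
2. flip(c)  →  {holds(a,a), holds(a,c), holds(c,c), holds(c,e), holds(e,c), linked(a), linked(c), marked(a,a), marked(c,c), marked(e,e), on(c)}
3. tag(c,e)  →  {holds(a,a), holds(a,c), holds(c,c), holds(c,e), holds(e,c), linked(a), marked(a,a), marked(c,e), marked(e,e), on(c)}

free(e,c); flip(c); tag(c,e)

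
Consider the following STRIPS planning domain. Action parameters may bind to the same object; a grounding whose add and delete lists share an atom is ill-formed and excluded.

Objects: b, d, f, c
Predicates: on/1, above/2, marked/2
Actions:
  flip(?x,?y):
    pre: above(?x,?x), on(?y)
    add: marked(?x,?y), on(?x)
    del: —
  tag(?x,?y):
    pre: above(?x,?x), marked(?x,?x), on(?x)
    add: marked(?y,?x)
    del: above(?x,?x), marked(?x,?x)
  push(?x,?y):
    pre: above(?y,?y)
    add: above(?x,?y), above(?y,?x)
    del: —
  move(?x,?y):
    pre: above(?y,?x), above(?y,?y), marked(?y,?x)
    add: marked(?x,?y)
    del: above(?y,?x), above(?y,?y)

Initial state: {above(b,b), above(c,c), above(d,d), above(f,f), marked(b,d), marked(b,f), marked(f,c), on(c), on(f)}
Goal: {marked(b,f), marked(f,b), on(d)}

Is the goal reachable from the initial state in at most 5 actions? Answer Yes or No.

1. flip(b,f)  →  {above(b,b), above(c,c), above(d,d), above(f,f), marked(b,d), marked(b,f), marked(f,c), on(b), on(c), on(f)}
2. flip(d,b)  →  {above(b,b), above(c,c), above(d,d), above(f,f), marked(b,d), marked(b,f), marked(d,b), marked(f,c), on(b), on(c), on(d), on(f)}
3. flip(f,b)  →  {above(b,b), above(c,c), above(d,d), above(f,f), marked(b,d), marked(b,f), marked(d,b), marked(f,b), marked(f,c), on(b), on(c), on(d), on(f)}
optimal plan length = 3; 3 ≤ 5

Yes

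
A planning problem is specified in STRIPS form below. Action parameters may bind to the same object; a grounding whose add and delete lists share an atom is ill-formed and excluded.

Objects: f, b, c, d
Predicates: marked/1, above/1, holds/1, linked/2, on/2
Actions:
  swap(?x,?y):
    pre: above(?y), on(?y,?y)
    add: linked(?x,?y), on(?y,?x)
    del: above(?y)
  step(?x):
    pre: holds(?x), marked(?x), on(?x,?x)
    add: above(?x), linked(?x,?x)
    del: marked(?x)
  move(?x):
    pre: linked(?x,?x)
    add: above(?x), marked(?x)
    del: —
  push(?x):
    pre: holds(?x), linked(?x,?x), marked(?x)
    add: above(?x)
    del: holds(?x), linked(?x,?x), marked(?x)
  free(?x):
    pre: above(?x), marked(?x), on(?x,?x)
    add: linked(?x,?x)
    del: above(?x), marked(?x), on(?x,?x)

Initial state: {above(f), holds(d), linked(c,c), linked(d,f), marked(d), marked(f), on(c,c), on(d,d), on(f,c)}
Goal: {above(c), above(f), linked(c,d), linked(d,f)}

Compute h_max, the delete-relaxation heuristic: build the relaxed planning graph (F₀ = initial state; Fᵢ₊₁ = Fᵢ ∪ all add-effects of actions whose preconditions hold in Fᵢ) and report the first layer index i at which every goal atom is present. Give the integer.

2

F0 = init (9 atoms)
F1 = F0 ∪ {above(c), above(d), linked(d,d), marked(c)}  (13 atoms)
F2 = F1 ∪ {linked(b,c), linked(b,d), linked(c,d), linked(d,c), linked(f,c), linked(f,d), on(c,b), on(c,d), on(c,f), on(d,b), on(d,c), on(d,f)}  (25 atoms)
goal ⊆ F2  ⇒  h_max = 2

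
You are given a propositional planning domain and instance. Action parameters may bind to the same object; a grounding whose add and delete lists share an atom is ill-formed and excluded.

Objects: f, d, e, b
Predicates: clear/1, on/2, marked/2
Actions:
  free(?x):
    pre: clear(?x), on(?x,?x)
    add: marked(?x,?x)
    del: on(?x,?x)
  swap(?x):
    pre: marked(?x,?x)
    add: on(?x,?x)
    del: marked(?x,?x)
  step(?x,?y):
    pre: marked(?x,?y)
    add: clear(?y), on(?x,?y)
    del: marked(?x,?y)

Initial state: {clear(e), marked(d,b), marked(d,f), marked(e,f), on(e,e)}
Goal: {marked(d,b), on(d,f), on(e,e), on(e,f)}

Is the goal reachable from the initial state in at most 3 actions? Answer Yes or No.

Yes

1. step(d,f)  →  {clear(e), clear(f), marked(d,b), marked(e,f), on(d,f), on(e,e)}
2. step(e,f)  →  {clear(e), clear(f), marked(d,b), on(d,f), on(e,e), on(e,f)}
optimal plan length = 2; 2 ≤ 3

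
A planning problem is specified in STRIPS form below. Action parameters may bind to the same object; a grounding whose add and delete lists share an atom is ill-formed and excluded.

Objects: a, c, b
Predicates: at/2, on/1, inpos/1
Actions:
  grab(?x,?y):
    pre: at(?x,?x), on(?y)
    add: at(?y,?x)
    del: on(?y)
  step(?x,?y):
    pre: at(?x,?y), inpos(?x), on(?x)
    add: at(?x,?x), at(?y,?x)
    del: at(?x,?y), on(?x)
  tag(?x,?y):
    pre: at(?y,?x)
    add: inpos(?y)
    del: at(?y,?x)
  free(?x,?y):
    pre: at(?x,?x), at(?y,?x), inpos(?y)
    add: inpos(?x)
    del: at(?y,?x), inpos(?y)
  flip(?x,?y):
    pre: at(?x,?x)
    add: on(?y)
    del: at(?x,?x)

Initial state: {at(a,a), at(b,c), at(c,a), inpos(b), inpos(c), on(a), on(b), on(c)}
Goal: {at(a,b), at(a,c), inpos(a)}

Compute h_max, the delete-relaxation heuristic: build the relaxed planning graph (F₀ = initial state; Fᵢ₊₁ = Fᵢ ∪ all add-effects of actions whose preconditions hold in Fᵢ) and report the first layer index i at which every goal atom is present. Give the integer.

F0 = init (8 atoms)
F1 = F0 ∪ {at(a,c), at(b,a), at(b,b), at(c,b), at(c,c), inpos(a)}  (14 atoms)
F2 = F1 ∪ {at(a,b)}  (15 atoms)
goal ⊆ F2  ⇒  h_max = 2

2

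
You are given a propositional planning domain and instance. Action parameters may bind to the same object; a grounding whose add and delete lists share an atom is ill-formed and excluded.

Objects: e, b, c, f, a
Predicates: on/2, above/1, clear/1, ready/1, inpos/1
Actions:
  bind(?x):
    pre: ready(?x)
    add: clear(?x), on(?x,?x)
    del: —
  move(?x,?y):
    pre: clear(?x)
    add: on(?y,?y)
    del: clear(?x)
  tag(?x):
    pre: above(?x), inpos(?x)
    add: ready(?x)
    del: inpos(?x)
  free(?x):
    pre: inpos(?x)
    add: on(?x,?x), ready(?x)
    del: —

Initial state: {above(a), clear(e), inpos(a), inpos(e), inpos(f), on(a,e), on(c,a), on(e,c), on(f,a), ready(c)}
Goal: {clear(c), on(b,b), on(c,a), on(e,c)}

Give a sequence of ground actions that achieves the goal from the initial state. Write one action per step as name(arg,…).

bind(c); move(e,b)

1. bind(c)  →  {above(a), clear(c), clear(e), inpos(a), inpos(e), inpos(f), on(a,e), on(c,a), on(c,c), on(e,c), on(f,a), ready(c)}
2. move(e,b)  →  {above(a), clear(c), inpos(a), inpos(e), inpos(f), on(a,e), on(b,b), on(c,a), on(c,c), on(e,c), on(f,a), ready(c)}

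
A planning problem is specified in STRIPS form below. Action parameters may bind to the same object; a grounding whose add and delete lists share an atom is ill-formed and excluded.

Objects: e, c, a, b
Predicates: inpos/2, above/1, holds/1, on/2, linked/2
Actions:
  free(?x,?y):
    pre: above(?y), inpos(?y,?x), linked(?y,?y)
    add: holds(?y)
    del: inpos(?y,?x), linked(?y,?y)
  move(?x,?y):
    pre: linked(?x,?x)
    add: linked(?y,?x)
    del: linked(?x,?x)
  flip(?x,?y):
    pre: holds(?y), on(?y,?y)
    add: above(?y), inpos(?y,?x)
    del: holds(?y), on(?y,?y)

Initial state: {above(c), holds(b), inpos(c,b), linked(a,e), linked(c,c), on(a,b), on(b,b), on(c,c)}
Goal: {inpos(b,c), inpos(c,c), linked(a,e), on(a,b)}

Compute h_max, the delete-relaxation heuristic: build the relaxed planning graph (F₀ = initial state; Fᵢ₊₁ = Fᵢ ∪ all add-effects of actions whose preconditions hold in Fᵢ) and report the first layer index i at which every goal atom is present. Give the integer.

F0 = init (8 atoms)
F1 = F0 ∪ {above(b), holds(c), inpos(b,a), inpos(b,b), inpos(b,c), inpos(b,e), linked(a,c), linked(b,c), linked(e,c)}  (17 atoms)
F2 = F1 ∪ {inpos(c,a), inpos(c,c), inpos(c,e)}  (20 atoms)
goal ⊆ F2  ⇒  h_max = 2

2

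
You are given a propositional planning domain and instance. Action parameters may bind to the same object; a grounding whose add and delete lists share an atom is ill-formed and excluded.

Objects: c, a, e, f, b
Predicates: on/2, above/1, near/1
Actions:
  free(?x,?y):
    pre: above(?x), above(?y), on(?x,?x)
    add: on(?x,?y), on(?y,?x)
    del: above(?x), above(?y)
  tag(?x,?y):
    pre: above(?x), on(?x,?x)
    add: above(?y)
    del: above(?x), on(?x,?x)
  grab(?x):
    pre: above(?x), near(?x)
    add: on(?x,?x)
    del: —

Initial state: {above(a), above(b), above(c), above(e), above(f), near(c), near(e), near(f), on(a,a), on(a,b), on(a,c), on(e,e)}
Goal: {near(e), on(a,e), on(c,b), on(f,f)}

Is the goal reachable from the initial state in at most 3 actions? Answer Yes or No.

1. free(a,e)  →  {above(b), above(c), above(f), near(c), near(e), near(f), on(a,a), on(a,b), on(a,c), on(a,e), on(e,a), on(e,e)}
2. grab(c)  →  {above(b), above(c), above(f), near(c), near(e), near(f), on(a,a), on(a,b), on(a,c), on(a,e), on(c,c), on(e,a), on(e,e)}
3. free(c,b)  →  {above(f), near(c), near(e), near(f), on(a,a), on(a,b), on(a,c), on(a,e), on(b,c), on(c,b), on(c,c), on(e,a), on(e,e)}
4. grab(f)  →  {above(f), near(c), near(e), near(f), on(a,a), on(a,b), on(a,c), on(a,e), on(b,c), on(c,b), on(c,c), on(e,a), on(e,e), on(f,f)}
optimal plan length = 4; 4 > 3

No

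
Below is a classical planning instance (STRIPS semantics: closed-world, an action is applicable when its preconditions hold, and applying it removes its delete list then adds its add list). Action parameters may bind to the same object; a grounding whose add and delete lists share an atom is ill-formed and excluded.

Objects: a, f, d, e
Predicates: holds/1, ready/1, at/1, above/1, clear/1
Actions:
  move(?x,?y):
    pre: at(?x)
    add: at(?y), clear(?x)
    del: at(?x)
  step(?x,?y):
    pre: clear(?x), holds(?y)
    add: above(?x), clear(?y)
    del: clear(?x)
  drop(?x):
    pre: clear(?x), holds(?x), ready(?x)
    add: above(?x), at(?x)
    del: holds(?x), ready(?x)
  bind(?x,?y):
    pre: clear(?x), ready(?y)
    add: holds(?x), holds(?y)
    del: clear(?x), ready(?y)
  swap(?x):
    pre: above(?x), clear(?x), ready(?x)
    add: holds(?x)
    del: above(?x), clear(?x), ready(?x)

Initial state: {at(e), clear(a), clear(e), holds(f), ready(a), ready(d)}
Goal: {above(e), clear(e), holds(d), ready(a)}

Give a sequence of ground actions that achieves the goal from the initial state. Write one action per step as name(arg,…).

step(e,f); move(e,a); bind(a,d)

1. step(e,f)  →  {above(e), at(e), clear(a), clear(f), holds(f), ready(a), ready(d)}
2. move(e,a)  →  {above(e), at(a), clear(a), clear(e), clear(f), holds(f), ready(a), ready(d)}
3. bind(a,d)  →  {above(e), at(a), clear(e), clear(f), holds(a), holds(d), holds(f), ready(a)}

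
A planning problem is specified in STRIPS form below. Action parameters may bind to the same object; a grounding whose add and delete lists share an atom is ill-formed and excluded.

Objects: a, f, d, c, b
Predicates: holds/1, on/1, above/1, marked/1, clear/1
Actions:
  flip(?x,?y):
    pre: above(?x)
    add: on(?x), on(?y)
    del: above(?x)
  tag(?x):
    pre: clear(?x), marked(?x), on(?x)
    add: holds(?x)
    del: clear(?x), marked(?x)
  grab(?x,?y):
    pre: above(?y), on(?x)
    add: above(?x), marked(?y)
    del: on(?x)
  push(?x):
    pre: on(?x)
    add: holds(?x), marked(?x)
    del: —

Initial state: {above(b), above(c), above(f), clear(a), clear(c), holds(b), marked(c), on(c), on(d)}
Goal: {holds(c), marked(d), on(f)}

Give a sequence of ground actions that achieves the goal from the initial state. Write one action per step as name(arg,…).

1. flip(f,a)  →  {above(b), above(c), clear(a), clear(c), holds(b), marked(c), on(a), on(c), on(d), on(f)}
2. tag(c)  →  {above(b), above(c), clear(a), holds(b), holds(c), on(a), on(c), on(d), on(f)}
3. push(d)  →  {above(b), above(c), clear(a), holds(b), holds(c), holds(d), marked(d), on(a), on(c), on(d), on(f)}

flip(f,a); tag(c); push(d)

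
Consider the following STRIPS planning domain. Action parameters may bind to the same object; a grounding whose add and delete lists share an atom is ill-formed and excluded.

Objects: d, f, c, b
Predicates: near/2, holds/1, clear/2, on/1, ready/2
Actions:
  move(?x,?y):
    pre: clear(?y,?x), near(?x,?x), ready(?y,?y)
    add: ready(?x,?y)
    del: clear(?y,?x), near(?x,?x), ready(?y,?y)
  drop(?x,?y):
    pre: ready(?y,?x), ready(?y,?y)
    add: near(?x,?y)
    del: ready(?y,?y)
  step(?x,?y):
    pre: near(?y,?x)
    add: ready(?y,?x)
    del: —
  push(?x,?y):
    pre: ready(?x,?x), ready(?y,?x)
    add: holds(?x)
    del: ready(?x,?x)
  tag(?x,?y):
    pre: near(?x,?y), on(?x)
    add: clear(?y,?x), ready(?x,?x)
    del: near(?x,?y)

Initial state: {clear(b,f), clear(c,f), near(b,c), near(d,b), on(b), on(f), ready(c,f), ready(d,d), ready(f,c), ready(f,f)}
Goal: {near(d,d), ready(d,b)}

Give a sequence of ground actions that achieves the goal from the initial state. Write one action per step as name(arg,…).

drop(d,d); step(b,d)

1. drop(d,d)  →  {clear(b,f), clear(c,f), near(b,c), near(d,b), near(d,d), on(b), on(f), ready(c,f), ready(f,c), ready(f,f)}
2. step(b,d)  →  {clear(b,f), clear(c,f), near(b,c), near(d,b), near(d,d), on(b), on(f), ready(c,f), ready(d,b), ready(f,c), ready(f,f)}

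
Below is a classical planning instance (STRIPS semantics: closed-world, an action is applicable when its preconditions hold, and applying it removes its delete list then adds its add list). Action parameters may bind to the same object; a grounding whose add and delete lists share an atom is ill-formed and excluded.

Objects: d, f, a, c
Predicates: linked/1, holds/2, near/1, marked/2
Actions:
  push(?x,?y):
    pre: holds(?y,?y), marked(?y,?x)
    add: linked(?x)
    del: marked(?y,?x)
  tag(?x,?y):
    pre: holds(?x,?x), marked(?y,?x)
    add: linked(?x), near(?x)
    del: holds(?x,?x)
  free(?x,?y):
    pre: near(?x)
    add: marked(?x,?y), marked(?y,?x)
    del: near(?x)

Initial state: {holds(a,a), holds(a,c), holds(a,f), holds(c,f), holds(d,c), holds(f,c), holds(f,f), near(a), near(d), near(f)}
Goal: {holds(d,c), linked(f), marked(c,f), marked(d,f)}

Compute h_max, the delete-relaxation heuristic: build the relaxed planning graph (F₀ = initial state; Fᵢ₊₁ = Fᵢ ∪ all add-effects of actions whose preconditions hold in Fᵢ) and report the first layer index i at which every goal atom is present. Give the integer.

F0 = init (10 atoms)
F1 = F0 ∪ {marked(a,a), marked(a,c), marked(a,d), marked(a,f), marked(c,a), marked(c,d), marked(c,f), marked(d,a), marked(d,c), marked(d,d), marked(d,f), marked(f,a), marked(f,c), marked(f,d), marked(f,f)}  (25 atoms)
F2 = F1 ∪ {linked(a), linked(c), linked(d), linked(f)}  (29 atoms)
goal ⊆ F2  ⇒  h_max = 2

2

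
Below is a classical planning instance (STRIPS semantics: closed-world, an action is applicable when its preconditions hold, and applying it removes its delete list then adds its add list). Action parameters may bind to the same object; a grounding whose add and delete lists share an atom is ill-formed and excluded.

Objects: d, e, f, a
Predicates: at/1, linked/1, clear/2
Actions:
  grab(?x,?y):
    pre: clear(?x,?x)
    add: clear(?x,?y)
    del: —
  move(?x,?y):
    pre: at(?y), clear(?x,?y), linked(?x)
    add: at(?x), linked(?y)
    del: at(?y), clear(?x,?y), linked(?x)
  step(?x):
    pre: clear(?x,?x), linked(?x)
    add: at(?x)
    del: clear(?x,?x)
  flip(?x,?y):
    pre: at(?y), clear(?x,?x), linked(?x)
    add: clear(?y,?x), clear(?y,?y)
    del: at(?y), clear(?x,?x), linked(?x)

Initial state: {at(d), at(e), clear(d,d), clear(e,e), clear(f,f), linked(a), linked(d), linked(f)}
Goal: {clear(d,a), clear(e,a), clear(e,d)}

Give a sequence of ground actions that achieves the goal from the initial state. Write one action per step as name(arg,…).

grab(d,a); grab(e,d); grab(e,a)

1. grab(d,a)  →  {at(d), at(e), clear(d,a), clear(d,d), clear(e,e), clear(f,f), linked(a), linked(d), linked(f)}
2. grab(e,d)  →  {at(d), at(e), clear(d,a), clear(d,d), clear(e,d), clear(e,e), clear(f,f), linked(a), linked(d), linked(f)}
3. grab(e,a)  →  {at(d), at(e), clear(d,a), clear(d,d), clear(e,a), clear(e,d), clear(e,e), clear(f,f), linked(a), linked(d), linked(f)}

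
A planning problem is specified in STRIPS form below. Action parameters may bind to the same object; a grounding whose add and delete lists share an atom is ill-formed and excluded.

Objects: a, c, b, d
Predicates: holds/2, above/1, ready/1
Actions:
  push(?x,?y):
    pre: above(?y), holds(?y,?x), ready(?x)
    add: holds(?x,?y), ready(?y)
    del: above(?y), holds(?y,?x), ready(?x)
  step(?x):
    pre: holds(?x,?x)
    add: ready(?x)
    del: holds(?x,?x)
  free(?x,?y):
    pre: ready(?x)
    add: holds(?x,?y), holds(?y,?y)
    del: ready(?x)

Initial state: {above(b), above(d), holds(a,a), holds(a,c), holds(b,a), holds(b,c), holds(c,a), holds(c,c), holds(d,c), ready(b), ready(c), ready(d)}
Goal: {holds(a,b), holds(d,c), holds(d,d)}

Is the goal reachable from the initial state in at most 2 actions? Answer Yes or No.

No

1. step(a)  →  {above(b), above(d), holds(a,c), holds(b,a), holds(b,c), holds(c,a), holds(c,c), holds(d,c), ready(a), ready(b), ready(c), ready(d)}
2. push(a,b)  →  {above(d), holds(a,b), holds(a,c), holds(b,c), holds(c,a), holds(c,c), holds(d,c), ready(b), ready(c), ready(d)}
3. free(c,d)  →  {above(d), holds(a,b), holds(a,c), holds(b,c), holds(c,a), holds(c,c), holds(c,d), holds(d,c), holds(d,d), ready(b), ready(d)}
optimal plan length = 3; 3 > 2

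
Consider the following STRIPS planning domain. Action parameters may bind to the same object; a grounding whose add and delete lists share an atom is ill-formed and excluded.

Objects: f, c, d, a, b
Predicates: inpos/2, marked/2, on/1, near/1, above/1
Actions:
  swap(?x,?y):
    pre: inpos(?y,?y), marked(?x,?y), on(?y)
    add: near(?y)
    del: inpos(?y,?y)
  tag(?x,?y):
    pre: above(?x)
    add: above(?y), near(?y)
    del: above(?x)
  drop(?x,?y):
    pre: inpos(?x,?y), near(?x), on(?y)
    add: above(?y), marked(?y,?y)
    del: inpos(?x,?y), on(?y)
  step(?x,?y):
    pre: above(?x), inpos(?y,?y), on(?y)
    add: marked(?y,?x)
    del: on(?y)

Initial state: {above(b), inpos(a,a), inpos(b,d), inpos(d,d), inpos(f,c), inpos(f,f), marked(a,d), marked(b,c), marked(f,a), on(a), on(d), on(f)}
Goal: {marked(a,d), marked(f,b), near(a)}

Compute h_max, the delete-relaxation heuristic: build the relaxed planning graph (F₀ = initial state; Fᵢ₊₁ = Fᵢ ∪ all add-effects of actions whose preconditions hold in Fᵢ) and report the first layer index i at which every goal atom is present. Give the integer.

F0 = init (12 atoms)
F1 = F0 ∪ {above(a), above(c), above(d), above(f), marked(a,b), marked(d,b), marked(f,b), near(a), near(c), near(d), near(f)}  (23 atoms)
goal ⊆ F1  ⇒  h_max = 1

1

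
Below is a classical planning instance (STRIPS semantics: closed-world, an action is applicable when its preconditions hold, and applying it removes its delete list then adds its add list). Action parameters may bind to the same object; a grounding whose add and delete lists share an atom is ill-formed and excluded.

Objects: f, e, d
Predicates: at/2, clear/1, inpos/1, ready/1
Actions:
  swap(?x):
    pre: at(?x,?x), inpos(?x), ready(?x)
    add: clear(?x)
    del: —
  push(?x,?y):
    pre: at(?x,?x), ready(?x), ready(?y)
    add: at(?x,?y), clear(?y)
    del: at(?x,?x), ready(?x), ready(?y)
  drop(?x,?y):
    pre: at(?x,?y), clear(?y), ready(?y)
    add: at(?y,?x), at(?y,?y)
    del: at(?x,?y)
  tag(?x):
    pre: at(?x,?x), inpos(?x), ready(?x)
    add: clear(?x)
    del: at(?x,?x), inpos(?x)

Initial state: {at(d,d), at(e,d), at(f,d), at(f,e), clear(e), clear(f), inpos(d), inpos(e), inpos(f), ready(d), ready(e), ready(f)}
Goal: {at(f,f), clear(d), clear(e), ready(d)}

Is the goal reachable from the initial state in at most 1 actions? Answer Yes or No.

No

1. swap(d)  →  {at(d,d), at(e,d), at(f,d), at(f,e), clear(d), clear(e), clear(f), inpos(d), inpos(e), inpos(f), ready(d), ready(e), ready(f)}
2. drop(f,e)  →  {at(d,d), at(e,d), at(e,e), at(e,f), at(f,d), clear(d), clear(e), clear(f), inpos(d), inpos(e), inpos(f), ready(d), ready(e), ready(f)}
3. drop(e,f)  →  {at(d,d), at(e,d), at(e,e), at(f,d), at(f,e), at(f,f), clear(d), clear(e), clear(f), inpos(d), inpos(e), inpos(f), ready(d), ready(e), ready(f)}
optimal plan length = 3; 3 > 1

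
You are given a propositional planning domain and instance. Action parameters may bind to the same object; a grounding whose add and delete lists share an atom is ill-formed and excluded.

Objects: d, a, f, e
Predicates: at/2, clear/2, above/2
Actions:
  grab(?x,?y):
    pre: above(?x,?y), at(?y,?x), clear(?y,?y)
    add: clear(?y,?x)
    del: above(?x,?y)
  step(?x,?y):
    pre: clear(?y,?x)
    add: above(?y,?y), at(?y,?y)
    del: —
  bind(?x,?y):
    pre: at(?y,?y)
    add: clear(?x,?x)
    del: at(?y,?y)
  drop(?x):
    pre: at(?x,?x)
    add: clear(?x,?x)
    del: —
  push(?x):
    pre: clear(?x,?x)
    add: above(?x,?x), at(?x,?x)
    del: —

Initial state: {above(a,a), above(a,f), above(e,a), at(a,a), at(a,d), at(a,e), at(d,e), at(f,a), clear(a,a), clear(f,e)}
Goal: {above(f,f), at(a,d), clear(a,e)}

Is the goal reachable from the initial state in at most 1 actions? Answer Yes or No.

1. grab(e,a)  →  {above(a,a), above(a,f), at(a,a), at(a,d), at(a,e), at(d,e), at(f,a), clear(a,a), clear(a,e), clear(f,e)}
2. step(e,f)  →  {above(a,a), above(a,f), above(f,f), at(a,a), at(a,d), at(a,e), at(d,e), at(f,a), at(f,f), clear(a,a), clear(a,e), clear(f,e)}
optimal plan length = 2; 2 > 1

No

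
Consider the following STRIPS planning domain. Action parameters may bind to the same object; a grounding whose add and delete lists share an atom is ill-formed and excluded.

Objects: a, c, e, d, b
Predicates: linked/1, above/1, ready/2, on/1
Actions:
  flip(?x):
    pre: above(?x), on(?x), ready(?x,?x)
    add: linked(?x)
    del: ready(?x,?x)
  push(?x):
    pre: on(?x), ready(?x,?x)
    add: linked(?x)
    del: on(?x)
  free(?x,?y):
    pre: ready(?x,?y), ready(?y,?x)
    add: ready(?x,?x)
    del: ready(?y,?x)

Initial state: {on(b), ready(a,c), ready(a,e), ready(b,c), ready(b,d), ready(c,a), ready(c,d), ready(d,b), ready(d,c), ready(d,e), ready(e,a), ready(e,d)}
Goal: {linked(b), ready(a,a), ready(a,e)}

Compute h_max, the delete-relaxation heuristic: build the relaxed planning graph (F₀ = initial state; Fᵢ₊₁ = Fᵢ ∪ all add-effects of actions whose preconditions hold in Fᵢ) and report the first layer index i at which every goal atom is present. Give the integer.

F0 = init (12 atoms)
F1 = F0 ∪ {ready(a,a), ready(b,b), ready(c,c), ready(d,d), ready(e,e)}  (17 atoms)
F2 = F1 ∪ {linked(b)}  (18 atoms)
goal ⊆ F2  ⇒  h_max = 2

2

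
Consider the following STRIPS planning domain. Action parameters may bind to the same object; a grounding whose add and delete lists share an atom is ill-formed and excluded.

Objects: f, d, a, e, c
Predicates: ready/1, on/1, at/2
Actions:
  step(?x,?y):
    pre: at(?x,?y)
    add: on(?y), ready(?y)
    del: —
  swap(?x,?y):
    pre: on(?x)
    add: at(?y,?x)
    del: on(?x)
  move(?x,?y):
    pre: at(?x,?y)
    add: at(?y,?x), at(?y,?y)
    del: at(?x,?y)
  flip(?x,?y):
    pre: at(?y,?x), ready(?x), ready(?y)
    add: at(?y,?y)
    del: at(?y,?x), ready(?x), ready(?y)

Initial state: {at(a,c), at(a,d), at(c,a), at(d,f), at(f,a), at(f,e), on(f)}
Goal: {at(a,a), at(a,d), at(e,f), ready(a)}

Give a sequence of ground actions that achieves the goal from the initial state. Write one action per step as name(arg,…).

step(f,a); swap(f,e); swap(a,a)

1. step(f,a)  →  {at(a,c), at(a,d), at(c,a), at(d,f), at(f,a), at(f,e), on(a), on(f), ready(a)}
2. swap(f,e)  →  {at(a,c), at(a,d), at(c,a), at(d,f), at(e,f), at(f,a), at(f,e), on(a), ready(a)}
3. swap(a,a)  →  {at(a,a), at(a,c), at(a,d), at(c,a), at(d,f), at(e,f), at(f,a), at(f,e), ready(a)}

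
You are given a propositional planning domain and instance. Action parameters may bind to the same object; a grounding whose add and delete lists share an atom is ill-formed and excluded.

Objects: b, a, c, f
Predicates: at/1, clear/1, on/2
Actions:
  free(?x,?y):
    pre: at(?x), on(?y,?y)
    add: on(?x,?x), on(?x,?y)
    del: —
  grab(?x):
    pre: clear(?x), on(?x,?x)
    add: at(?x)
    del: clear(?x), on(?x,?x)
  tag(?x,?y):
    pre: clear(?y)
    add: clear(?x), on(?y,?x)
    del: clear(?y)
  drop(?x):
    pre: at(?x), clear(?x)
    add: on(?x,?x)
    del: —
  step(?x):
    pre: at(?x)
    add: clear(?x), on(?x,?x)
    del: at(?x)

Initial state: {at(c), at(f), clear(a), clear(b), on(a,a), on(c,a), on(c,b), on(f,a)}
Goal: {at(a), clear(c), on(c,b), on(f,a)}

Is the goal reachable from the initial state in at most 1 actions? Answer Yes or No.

No

1. grab(a)  →  {at(a), at(c), at(f), clear(b), on(c,a), on(c,b), on(f,a)}
2. tag(c,b)  →  {at(a), at(c), at(f), clear(c), on(b,c), on(c,a), on(c,b), on(f,a)}
optimal plan length = 2; 2 > 1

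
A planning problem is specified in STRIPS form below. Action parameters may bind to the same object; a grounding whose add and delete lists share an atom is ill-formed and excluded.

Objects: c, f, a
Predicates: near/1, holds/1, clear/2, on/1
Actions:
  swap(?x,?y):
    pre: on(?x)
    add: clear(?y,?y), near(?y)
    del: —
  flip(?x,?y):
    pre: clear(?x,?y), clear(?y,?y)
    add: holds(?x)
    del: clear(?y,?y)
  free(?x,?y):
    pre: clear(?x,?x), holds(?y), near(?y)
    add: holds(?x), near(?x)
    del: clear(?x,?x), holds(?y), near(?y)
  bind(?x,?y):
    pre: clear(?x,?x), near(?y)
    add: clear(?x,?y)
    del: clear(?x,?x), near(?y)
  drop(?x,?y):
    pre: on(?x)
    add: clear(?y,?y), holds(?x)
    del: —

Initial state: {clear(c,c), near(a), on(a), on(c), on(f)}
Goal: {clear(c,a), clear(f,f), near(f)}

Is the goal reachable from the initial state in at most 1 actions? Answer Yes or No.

No

1. swap(c,f)  →  {clear(c,c), clear(f,f), near(a), near(f), on(a), on(c), on(f)}
2. bind(c,a)  →  {clear(c,a), clear(f,f), near(f), on(a), on(c), on(f)}
optimal plan length = 2; 2 > 1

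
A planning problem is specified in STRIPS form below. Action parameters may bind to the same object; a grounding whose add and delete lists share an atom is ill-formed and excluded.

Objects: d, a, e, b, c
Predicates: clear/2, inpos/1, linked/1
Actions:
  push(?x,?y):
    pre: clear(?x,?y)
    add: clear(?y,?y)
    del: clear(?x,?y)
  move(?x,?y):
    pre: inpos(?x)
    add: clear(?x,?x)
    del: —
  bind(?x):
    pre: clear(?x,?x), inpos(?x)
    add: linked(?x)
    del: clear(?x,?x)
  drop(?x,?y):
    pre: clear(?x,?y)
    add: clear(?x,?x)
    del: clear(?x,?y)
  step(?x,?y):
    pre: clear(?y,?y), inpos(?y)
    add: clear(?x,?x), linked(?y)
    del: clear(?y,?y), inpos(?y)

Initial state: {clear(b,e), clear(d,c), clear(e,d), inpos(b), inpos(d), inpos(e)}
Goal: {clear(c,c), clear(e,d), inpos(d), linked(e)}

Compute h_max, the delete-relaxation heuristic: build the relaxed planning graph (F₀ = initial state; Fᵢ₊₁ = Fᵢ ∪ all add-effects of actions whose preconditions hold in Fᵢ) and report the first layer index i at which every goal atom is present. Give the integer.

F0 = init (6 atoms)
F1 = F0 ∪ {clear(b,b), clear(c,c), clear(d,d), clear(e,e)}  (10 atoms)
F2 = F1 ∪ {clear(a,a), linked(b), linked(d), linked(e)}  (14 atoms)
goal ⊆ F2  ⇒  h_max = 2

2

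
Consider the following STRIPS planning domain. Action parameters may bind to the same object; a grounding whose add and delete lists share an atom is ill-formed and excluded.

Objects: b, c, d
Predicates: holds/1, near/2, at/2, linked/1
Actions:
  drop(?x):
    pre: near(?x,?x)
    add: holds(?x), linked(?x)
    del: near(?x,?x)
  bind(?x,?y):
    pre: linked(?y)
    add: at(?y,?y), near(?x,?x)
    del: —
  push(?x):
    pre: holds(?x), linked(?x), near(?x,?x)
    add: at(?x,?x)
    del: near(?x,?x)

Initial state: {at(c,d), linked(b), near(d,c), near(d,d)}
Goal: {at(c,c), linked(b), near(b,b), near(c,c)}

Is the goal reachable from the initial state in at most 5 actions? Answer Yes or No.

1. bind(b,b)  →  {at(b,b), at(c,d), linked(b), near(b,b), near(d,c), near(d,d)}
2. bind(c,b)  →  {at(b,b), at(c,d), linked(b), near(b,b), near(c,c), near(d,c), near(d,d)}
3. drop(c)  →  {at(b,b), at(c,d), holds(c), linked(b), linked(c), near(b,b), near(d,c), near(d,d)}
4. bind(c,c)  →  {at(b,b), at(c,c), at(c,d), holds(c), linked(b), linked(c), near(b,b), near(c,c), near(d,c), near(d,d)}
optimal plan length = 4; 4 ≤ 5

Yes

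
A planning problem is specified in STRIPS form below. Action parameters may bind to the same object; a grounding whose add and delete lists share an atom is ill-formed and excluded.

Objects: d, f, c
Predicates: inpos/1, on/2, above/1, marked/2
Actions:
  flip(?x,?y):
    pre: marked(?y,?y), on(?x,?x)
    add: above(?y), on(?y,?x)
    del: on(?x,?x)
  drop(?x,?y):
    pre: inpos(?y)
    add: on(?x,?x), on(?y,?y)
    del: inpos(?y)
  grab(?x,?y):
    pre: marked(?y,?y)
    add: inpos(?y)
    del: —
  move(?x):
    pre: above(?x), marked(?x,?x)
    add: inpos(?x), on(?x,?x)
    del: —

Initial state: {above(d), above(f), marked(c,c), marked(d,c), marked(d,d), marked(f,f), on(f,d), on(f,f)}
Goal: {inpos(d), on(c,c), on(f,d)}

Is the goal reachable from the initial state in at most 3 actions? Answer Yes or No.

1. flip(f,c)  →  {above(c), above(d), above(f), marked(c,c), marked(d,c), marked(d,d), marked(f,f), on(c,f), on(f,d)}
2. grab(d,d)  →  {above(c), above(d), above(f), inpos(d), marked(c,c), marked(d,c), marked(d,d), marked(f,f), on(c,f), on(f,d)}
3. move(c)  →  {above(c), above(d), above(f), inpos(c), inpos(d), marked(c,c), marked(d,c), marked(d,d), marked(f,f), on(c,c), on(c,f), on(f,d)}
optimal plan length = 3; 3 ≤ 3

Yes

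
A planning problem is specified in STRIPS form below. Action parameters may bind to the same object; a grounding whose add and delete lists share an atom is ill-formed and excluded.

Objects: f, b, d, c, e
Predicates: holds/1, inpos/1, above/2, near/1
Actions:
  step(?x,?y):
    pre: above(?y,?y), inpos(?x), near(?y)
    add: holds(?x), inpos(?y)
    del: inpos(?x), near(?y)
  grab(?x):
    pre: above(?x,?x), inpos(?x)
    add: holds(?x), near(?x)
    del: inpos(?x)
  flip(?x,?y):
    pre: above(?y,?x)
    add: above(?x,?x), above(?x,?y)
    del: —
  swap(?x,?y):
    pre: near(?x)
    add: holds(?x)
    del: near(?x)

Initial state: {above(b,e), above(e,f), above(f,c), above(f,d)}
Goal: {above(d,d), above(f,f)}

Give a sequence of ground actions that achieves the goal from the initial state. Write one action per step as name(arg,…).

flip(f,e); flip(d,f)

1. flip(f,e)  →  {above(b,e), above(e,f), above(f,c), above(f,d), above(f,e), above(f,f)}
2. flip(d,f)  →  {above(b,e), above(d,d), above(d,f), above(e,f), above(f,c), above(f,d), above(f,e), above(f,f)}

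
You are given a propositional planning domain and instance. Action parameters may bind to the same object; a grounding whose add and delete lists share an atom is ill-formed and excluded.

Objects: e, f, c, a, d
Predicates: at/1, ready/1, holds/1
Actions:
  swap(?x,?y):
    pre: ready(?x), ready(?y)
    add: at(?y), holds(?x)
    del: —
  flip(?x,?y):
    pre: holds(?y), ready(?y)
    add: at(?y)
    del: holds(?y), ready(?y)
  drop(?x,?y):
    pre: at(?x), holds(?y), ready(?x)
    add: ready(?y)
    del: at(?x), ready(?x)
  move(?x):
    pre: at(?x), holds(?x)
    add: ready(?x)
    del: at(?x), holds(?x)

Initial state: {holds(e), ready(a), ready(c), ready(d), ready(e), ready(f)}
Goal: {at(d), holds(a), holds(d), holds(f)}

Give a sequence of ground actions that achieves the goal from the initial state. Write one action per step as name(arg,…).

swap(f,e); swap(a,e); swap(d,d)

1. swap(f,e)  →  {at(e), holds(e), holds(f), ready(a), ready(c), ready(d), ready(e), ready(f)}
2. swap(a,e)  →  {at(e), holds(a), holds(e), holds(f), ready(a), ready(c), ready(d), ready(e), ready(f)}
3. swap(d,d)  →  {at(d), at(e), holds(a), holds(d), holds(e), holds(f), ready(a), ready(c), ready(d), ready(e), ready(f)}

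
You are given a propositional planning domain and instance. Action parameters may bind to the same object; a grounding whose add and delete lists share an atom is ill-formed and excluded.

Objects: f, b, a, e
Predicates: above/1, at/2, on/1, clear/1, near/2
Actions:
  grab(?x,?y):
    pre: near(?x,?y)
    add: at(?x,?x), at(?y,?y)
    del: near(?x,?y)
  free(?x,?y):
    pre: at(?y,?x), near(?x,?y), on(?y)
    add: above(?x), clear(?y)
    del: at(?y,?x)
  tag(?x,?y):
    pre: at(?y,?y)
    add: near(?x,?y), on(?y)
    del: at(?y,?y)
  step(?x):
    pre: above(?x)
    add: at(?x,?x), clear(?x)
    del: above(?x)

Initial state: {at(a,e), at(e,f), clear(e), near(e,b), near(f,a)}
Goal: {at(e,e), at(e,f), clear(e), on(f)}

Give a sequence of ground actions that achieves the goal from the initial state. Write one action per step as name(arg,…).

grab(f,a); grab(e,b); tag(f,f)

1. grab(f,a)  →  {at(a,a), at(a,e), at(e,f), at(f,f), clear(e), near(e,b)}
2. grab(e,b)  →  {at(a,a), at(a,e), at(b,b), at(e,e), at(e,f), at(f,f), clear(e)}
3. tag(f,f)  →  {at(a,a), at(a,e), at(b,b), at(e,e), at(e,f), clear(e), near(f,f), on(f)}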